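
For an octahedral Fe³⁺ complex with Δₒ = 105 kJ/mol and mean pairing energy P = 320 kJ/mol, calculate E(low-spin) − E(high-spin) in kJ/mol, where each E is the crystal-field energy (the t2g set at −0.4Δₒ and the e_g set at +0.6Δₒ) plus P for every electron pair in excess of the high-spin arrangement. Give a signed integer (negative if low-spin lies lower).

Group 8 minus oxidation state +3 gives a d⁵ configuration for Fe³⁺.
High-spin d⁵ fills as t2g^3 e_g^2 with CFSE 3(−0.4) + 2(+0.6) = 0.0Δₒ = 0 kJ/mol.
Low-spin t2g^5 e_g^0 gives -2.0Δₒ = -210 kJ/mol, but forming 2 extra pairs costs 2P = 640 kJ/mol, so E(LS) = -210 + 640 = 430 kJ/mol.
The difference is 430 − (0) = 430 kJ/mol, so high-spin lies lower.

430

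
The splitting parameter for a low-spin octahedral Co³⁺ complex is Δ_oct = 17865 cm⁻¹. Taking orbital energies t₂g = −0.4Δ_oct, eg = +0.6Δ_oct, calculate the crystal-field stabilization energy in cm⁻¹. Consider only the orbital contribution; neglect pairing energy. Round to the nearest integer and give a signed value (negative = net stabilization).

-42876

Co is in group 9, so Co³⁺ is d⁶ (9 − 3 = 6).
Configuration: t₂g⁶ eg⁰.
Orbital CFSE = 6(-0.4) + 0(0.6) = -2.4Δ_oct = -2.4 × 17865 = -42876 cm⁻¹.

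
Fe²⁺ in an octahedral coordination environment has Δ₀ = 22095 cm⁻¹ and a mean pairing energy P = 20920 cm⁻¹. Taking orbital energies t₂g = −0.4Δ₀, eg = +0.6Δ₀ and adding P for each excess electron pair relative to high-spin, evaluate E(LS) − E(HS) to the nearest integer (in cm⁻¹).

-2350

Group 8 minus oxidation state +2 gives a d⁶ configuration for Fe²⁺.
High-spin: t₂g⁴ eg², CFSE = -0.4Δ₀ = -8838 cm⁻¹.
Low-spin t₂g⁶ eg⁰ gives -2.4Δ₀ = -53028 cm⁻¹, but forming 2 extra pairs costs 2P = 41840 cm⁻¹, so E(LS) = -53028 + 41840 = -11188 cm⁻¹.
E(LS) − E(HS) = -11188 − (-8838) = -2350 cm⁻¹.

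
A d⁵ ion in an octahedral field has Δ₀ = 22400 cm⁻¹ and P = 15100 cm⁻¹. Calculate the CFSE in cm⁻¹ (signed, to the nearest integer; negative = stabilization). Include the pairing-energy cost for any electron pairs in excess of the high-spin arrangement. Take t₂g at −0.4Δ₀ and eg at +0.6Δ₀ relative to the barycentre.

-14600

With Δ₀ > P the complex is low-spin.
That gives t₂g⁵ eg⁰.
Orbital CFSE = -2.0Δ₀ = -2.0 × 22400 = -44800 cm⁻¹.
Excess pairs vs high-spin: 2 − 0 = 2; pairing cost = +30200 cm⁻¹.
Net CFSE = -44800 + 30200 = -14600 cm⁻¹.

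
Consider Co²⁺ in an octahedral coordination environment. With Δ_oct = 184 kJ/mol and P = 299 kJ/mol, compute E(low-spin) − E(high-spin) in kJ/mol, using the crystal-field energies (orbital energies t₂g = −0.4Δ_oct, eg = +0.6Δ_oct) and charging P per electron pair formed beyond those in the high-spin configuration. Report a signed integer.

Co²⁺: group 9, so d-count = 9 − 2 = 7.
In the high-spin limit (t₂g⁵ eg²) the orbital term is -0.8Δ_oct = -147 kJ/mol, with no excess pairing.
Low-spin: t₂g⁶ eg¹, orbital CFSE = -1.8Δ_oct = -331 kJ/mol; plus 1 excess pair × P = +299 kJ/mol; total -32 kJ/mol.
E(LS) − E(HS) = -32 − (-147) = 115 kJ/mol.

115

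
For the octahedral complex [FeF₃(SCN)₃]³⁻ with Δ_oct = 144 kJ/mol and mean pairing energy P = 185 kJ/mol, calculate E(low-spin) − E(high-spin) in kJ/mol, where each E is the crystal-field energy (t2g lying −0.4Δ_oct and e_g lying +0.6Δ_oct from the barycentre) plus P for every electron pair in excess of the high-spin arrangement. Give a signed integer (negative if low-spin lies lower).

82

Ligand charges: 3×(-1) from F⁻ and 3×(-1) from SCN⁻ sum to -6; with overall charge -3, Fe is +3.
Fe sits in group 8; removing 3 electrons leaves Fe³⁺ with 8 − 3 = 5 d electrons.
High-spin: t2g^3 e_g^2, CFSE = 0.0Δ_oct = 0 kJ/mol.
Low-spin: t2g^5 e_g^0, orbital CFSE = -2.0Δ_oct = -288 kJ/mol; plus 2 excess pairs × P = +370 kJ/mol; total 82 kJ/mol.
Thus E(LS) − E(HS) = 82 kJ/mol.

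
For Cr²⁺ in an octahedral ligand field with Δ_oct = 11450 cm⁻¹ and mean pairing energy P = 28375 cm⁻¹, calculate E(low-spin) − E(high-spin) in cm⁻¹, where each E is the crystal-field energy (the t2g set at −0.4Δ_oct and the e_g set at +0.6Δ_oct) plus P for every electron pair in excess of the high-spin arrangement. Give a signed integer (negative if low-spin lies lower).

Cr is in group 6, so Cr²⁺ is d⁴ (6 − 2 = 4).
In the high-spin limit (t2g^3 e_g^1) the orbital term is -0.6Δ_oct = -6870 cm⁻¹, with no excess pairing.
For low-spin the configuration is t2g^4 e_g^0: orbital energy -1.6 × 11450 = -18320 cm⁻¹, and 1 additional pair relative to high-spin adds 28375 cm⁻¹, giving 10055 cm⁻¹.
E(LS) − E(HS) = 10055 − (-6870) = 16925 cm⁻¹.

16925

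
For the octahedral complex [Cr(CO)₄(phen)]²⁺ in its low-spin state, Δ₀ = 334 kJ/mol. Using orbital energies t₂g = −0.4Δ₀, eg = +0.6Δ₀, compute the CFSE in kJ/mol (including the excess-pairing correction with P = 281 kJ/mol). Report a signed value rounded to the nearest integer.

Ligand charges: 4×(+0) from CO and 1×(+0) from phen sum to +0; with overall charge +2, Cr is +2.
Cr²⁺: group 6, so d-count = 6 − 2 = 4.
Electron filling gives t₂g⁴ eg⁰.
The orbital stabilization is -1.6Δ₀ = -1.6 × 334 = -534 kJ/mol.
Pairing penalty: 1 pair vs 0 in the high-spin reference → 1 extra × P = 281 kJ/mol.
Overall CFSE = -534 + 281 = -253 kJ/mol.

-253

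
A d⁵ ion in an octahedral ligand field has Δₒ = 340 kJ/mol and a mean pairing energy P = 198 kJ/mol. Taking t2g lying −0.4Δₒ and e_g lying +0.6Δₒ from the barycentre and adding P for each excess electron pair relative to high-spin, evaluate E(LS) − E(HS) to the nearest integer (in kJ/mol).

-284

In the high-spin limit (t2g^3 e_g^2) the orbital term is 0.0Δₒ = 0 kJ/mol, with no excess pairing.
Low-spin: t2g^5 e_g^0, orbital CFSE = -2.0Δₒ = -680 kJ/mol; plus 2 excess pairs × P = +396 kJ/mol; total -284 kJ/mol.
E(LS) − E(HS) = -284 − (0) = -284 kJ/mol.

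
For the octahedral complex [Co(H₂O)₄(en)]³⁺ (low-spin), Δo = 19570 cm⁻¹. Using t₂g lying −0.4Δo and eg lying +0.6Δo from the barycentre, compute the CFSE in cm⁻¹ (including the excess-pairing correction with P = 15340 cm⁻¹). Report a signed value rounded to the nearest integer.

-16288

Ligand charges: 4×(+0) from H₂O and 1×(+0) from en sum to +0; with overall charge +3, Co is +3.
Group 9 minus oxidation state +3 gives a d⁶ configuration for Co³⁺.
Electron filling gives t₂g⁶ eg⁰.
The orbital stabilization is -2.4Δo = -2.4 × 19570 = -46968 cm⁻¹.
Relative to high-spin t₂g⁴ eg² (1 paired), the low-spin configuration has 2 additional pairs, contributing +2 × 15340 = +30680 cm⁻¹.
Overall CFSE = -46968 + 30680 = -16288 cm⁻¹.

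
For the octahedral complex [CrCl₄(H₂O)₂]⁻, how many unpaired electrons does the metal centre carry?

Ligand charges: 4×(-1) from Cl⁻ and 2×(+0) from H₂O sum to -4; with overall charge -1, Cr is +3.
Cr is in group 6, so Cr³⁺ is d³ (6 − 3 = 3).
Configuration: t₂g³ eg⁰, giving 3 unpaired electrons.

3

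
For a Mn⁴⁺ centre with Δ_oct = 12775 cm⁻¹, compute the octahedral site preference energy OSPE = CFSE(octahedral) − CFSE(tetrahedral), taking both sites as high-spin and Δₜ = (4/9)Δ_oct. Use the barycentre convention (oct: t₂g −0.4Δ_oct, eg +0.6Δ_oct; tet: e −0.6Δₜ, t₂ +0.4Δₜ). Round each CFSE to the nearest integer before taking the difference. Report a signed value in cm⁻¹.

-10788

Mn sits in group 7; removing 4 electrons leaves Mn⁴⁺ with 7 − 4 = 3 d electrons.
Octahedral (high-spin): t₂g³ eg⁰, CFSE = 3(−0.4) + 0(+0.6) = -1.2Δ_oct = -1.2 × 12775 = -15330 cm⁻¹.
Tetrahedral e² t₂¹ gives -0.8Δₜ = -0.8 × (4/9) × 12775 = -4542 cm⁻¹.
Subtracting, OSPE = -15330 − (-4542) = -10788 cm⁻¹.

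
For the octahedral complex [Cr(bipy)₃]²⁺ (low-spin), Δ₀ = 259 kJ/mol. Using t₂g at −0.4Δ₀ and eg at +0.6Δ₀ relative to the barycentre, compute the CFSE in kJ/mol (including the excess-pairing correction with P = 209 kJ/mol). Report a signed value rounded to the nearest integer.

-205

bipy is neutral, so the +2 overall charge sits on Cr: oxidation state +2.
Cr sits in group 6; removing 2 electrons leaves Cr²⁺ with 6 − 2 = 4 d electrons.
Configuration: t₂g⁴ eg⁰.
Orbital CFSE = 4(-0.4) + 0(0.6) = -1.6Δ₀ = -1.6 × 259 = -414 kJ/mol.
Pairing penalty: 1 pair vs 0 in the high-spin reference → 1 extra × P = 209 kJ/mol.
Net CFSE = -414 + 209 = -205 kJ/mol.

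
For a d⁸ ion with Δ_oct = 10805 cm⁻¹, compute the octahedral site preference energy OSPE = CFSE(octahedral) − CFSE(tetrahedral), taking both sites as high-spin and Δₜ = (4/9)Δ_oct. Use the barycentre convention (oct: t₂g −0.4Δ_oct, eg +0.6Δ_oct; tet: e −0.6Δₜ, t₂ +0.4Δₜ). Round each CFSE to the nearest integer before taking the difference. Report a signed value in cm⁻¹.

-9124

In an octahedral site d⁸ (HS) is t₂g⁶ eg², giving CFSE(oct) = -1.2Δ_oct = -12966 cm⁻¹.
Tetrahedral e⁴ t₂⁴ gives -0.8Δₜ = -0.8 × (4/9) × 10805 = -3842 cm⁻¹.
Subtracting, OSPE = -12966 − (-3842) = -9124 cm⁻¹.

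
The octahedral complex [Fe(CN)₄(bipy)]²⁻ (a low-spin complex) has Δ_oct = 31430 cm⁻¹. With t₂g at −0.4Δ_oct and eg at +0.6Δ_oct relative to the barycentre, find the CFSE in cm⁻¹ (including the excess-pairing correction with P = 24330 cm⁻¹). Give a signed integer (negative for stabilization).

-26772

Ligand charges: 4×(-1) from CN⁻ and 1×(+0) from bipy sum to -4; with overall charge -2, Fe is +2.
Fe is in group 8, so Fe²⁺ is d⁶ (8 − 2 = 6).
Electron filling gives t₂g⁶ eg⁰.
The orbital stabilization is -2.4Δ_oct = -2.4 × 31430 = -75432 cm⁻¹.
Relative to high-spin t₂g⁴ eg² (1 paired), the low-spin configuration has 2 additional pairs, contributing +2 × 24330 = +48660 cm⁻¹.
Net CFSE = -75432 + 48660 = -26772 cm⁻¹.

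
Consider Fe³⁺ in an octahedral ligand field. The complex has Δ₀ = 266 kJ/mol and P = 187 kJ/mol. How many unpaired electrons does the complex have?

Fe³⁺: group 8, so d-count = 8 − 3 = 5.
Here Δ₀ > P (266 > 187), so the low-spin state is favoured.
Configuration: t₂g⁵ eg⁰.
Unpaired electrons: 1.

1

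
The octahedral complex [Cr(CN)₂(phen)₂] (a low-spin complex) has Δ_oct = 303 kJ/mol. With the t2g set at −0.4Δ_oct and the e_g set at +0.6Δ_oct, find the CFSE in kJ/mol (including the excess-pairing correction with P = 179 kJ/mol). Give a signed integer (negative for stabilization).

Ligand charges: 2×(-1) from CN⁻ and 2×(+0) from phen sum to -2; with overall charge +0, Cr is +2.
Cr sits in group 6; removing 2 electrons leaves Cr²⁺ with 6 − 2 = 4 d electrons.
Electron filling gives t2g^4 e_g^0.
CFSE(orbital) = 4×(-0.4Δ_oct) + 0×(0.6Δ_oct) = -1.6Δ_oct; with Δ_oct = 303 kJ/mol that is -485 kJ/mol.
Pairing penalty: 1 pair vs 0 in the high-spin reference → 1 extra × P = 179 kJ/mol.
Net CFSE = -485 + 179 = -306 kJ/mol.

-306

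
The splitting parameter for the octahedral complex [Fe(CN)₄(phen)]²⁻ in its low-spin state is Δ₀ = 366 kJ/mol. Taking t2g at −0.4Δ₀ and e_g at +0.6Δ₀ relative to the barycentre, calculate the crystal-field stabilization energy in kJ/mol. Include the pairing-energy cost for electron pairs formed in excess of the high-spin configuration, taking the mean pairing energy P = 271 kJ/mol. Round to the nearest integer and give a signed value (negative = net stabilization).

-336

Ligand charges: 4×(-1) from CN⁻ and 1×(+0) from phen sum to -4; with overall charge -2, Fe is +2.
Fe is in group 8, so Fe²⁺ is d⁶ (8 − 2 = 6).
The d⁶ electrons fill as t2g^6 e_g^0.
The orbital stabilization is -2.4Δ₀ = -2.4 × 366 = -878 kJ/mol.
Pairing penalty: 3 pairs vs 1 in the high-spin reference → 2 extra × P = 542 kJ/mol.
Overall CFSE = -878 + 542 = -336 kJ/mol.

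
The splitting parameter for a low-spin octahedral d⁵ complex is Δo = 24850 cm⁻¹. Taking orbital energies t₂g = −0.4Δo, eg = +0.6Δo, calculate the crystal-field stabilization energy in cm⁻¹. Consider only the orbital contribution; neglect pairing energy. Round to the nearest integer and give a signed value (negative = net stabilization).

Electron filling gives t₂g⁵ eg⁰.
The orbital stabilization is -2.0Δo = -2.0 × 24850 = -49700 cm⁻¹.

-49700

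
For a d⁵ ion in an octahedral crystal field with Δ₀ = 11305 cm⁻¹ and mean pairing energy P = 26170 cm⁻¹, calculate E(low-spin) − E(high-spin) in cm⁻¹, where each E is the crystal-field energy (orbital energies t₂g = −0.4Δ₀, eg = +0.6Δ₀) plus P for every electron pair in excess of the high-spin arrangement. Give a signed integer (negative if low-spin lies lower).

High-spin: t₂g³ eg², CFSE = 0.0Δ₀ = 0 cm⁻¹.
Low-spin t₂g⁵ eg⁰ gives -2.0Δ₀ = -22610 cm⁻¹, but forming 2 extra pairs costs 2P = 52340 cm⁻¹, so E(LS) = -22610 + 52340 = 29730 cm⁻¹.
E(LS) − E(HS) = 29730 − (0) = 29730 cm⁻¹.

29730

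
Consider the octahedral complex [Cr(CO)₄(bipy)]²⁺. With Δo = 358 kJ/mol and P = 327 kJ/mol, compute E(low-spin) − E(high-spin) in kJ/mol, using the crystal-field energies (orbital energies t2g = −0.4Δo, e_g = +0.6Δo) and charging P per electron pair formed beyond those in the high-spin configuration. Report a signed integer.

Ligand charges: 4×(+0) from CO and 1×(+0) from bipy sum to +0; with overall charge +2, Cr is +2.
Cr is in group 6, so Cr²⁺ is d⁴ (6 − 2 = 4).
In the high-spin limit (t2g^3 e_g^1) the orbital term is -0.6Δo = -215 kJ/mol, with no excess pairing.
Low-spin t2g^4 e_g^0 gives -1.6Δo = -573 kJ/mol, but forming 1 extra pair costs 1P = 327 kJ/mol, so E(LS) = -573 + 327 = -246 kJ/mol.
E(LS) − E(HS) = -246 − (-215) = -31 kJ/mol.

-31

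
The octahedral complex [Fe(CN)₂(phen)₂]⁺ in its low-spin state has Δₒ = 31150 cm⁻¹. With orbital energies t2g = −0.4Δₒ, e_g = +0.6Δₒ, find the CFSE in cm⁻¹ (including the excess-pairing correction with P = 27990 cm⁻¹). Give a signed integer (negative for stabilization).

-6320

Ligand charges: 2×(-1) from CN⁻ and 2×(+0) from phen sum to -2; with overall charge +1, Fe is +3.
Group 8 minus oxidation state +3 gives a d⁵ configuration for Fe³⁺.
The d⁵ electrons fill as t2g^5 e_g^0.
The orbital stabilization is -2.0Δₒ = -2.0 × 31150 = -62300 cm⁻¹.
High-spin d⁵ would be t2g^3 e_g^2 with 0 pairs; low-spin has 2, so 2 excess pairs cost +2P = +55980 cm⁻¹.
Overall CFSE = -62300 + 55980 = -6320 cm⁻¹.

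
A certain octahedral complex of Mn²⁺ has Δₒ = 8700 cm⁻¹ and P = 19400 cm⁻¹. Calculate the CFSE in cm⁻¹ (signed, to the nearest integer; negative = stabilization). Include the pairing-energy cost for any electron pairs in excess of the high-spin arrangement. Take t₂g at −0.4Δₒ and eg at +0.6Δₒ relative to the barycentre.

Mn is in group 7, so Mn²⁺ is d⁵ (7 − 2 = 5).
Δₒ < P, so pairing is avoided: the ground state is high-spin.
Configuration: t₂g³ eg².
Orbital CFSE = 0.0Δₒ = 0.0 × 8700 = 0 cm⁻¹.
High-spin has no excess pairs, so no pairing correction applies.

0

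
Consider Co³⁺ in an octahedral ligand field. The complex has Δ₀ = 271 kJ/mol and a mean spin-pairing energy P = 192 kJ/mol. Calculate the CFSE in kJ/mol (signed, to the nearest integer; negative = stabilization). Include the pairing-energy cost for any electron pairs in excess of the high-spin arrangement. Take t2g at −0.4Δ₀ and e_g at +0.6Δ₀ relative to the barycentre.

-266

Group 9 minus oxidation state +3 gives a d⁶ configuration for Co³⁺.
With Δ₀ > P the complex is low-spin.
Filling d⁶ accordingly: t2g^6 e_g^0.
Orbital CFSE = -2.4Δ₀ = -2.4 × 271 = -650 kJ/mol.
Excess pairs vs high-spin: 3 − 1 = 2; pairing cost = +384 kJ/mol.
Net CFSE = -650 + 384 = -266 kJ/mol.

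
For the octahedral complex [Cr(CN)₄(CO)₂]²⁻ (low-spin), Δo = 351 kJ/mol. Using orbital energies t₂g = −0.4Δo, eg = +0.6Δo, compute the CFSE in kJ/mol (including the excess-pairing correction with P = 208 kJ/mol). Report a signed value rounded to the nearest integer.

-354

Ligand charges: 4×(-1) from CN⁻ and 2×(+0) from CO sum to -4; with overall charge -2, Cr is +2.
Cr is in group 6, so Cr²⁺ is d⁴ (6 − 2 = 4).
Electron filling gives t₂g⁴ eg⁰.
The orbital stabilization is -1.6Δo = -1.6 × 351 = -562 kJ/mol.
High-spin d⁴ would be t₂g³ eg¹ with 0 pairs; low-spin has 1, so 1 excess pair costs +1P = +208 kJ/mol.
Net CFSE = -562 + 208 = -354 kJ/mol.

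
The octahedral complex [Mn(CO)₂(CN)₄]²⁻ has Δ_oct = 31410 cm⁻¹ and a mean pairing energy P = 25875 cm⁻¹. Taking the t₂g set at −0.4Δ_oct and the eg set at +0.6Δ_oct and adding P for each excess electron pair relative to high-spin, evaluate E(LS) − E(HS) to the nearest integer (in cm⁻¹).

-11070

Ligand charges: 2×(+0) from CO and 4×(-1) from CN⁻ sum to -4; with overall charge -2, Mn is +2.
Mn sits in group 7; removing 2 electrons leaves Mn²⁺ with 7 − 2 = 5 d electrons.
In the high-spin limit (t₂g³ eg²) the orbital term is 0.0Δ_oct = 0 cm⁻¹, with no excess pairing.
For low-spin the configuration is t₂g⁵ eg⁰: orbital energy -2.0 × 31410 = -62820 cm⁻¹, and 2 additional pairs relative to high-spin add 51750 cm⁻¹, giving -11070 cm⁻¹.
Thus E(LS) − E(HS) = -11070 cm⁻¹.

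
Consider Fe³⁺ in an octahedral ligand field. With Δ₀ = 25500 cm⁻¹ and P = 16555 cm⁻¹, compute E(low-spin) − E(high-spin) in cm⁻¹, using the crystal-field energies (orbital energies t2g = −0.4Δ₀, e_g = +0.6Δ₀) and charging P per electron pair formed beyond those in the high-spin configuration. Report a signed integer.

Fe is in group 8, so Fe³⁺ is d⁵ (8 − 3 = 5).
High-spin d⁵ fills as t2g^3 e_g^2 with CFSE 3(−0.4) + 2(+0.6) = 0.0Δ₀ = 0 cm⁻¹.
For low-spin the configuration is t2g^5 e_g^0: orbital energy -2.0 × 25500 = -51000 cm⁻¹, and 2 additional pairs relative to high-spin add 33110 cm⁻¹, giving -17890 cm⁻¹.
The difference is -17890 − (0) = -17890 cm⁻¹, so low-spin lies lower.

-17890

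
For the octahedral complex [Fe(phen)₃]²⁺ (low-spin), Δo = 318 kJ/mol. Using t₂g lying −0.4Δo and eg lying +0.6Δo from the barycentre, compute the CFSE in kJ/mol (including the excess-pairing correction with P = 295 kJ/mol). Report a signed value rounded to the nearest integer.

phen is neutral, so the +2 overall charge sits on Fe: oxidation state +2.
Fe sits in group 8; removing 2 electrons leaves Fe²⁺ with 8 − 2 = 6 d electrons.
Configuration: t₂g⁶ eg⁰.
The orbital stabilization is -2.4Δo = -2.4 × 318 = -763 kJ/mol.
High-spin d⁶ would be t₂g⁴ eg² with 1 pair; low-spin has 3, so 2 excess pairs cost +2P = +590 kJ/mol.
Net CFSE = -763 + 590 = -173 kJ/mol.

-173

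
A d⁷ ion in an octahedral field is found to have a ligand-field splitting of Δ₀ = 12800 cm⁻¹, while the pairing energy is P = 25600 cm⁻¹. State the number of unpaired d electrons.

3

With Δ₀ < P the complex is high-spin.
Filling d⁷ accordingly: t₂g⁵ eg².
Unpaired electrons: 3.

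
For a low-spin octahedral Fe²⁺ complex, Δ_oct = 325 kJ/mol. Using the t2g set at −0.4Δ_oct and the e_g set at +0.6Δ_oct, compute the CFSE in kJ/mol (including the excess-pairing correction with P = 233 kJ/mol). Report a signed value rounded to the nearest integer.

-314

Fe²⁺: group 8, so d-count = 8 − 2 = 6.
Configuration: t2g^6 e_g^0.
The orbital stabilization is -2.4Δ_oct = -2.4 × 325 = -780 kJ/mol.
High-spin d⁶ would be t2g^4 e_g^2 with 1 pair; low-spin has 3, so 2 excess pairs cost +2P = +466 kJ/mol.
Combining: -780 + 466 = -314 kJ/mol.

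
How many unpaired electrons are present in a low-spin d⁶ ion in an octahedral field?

Configuration: t2g^6 e_g^0, giving 0 unpaired electrons.

0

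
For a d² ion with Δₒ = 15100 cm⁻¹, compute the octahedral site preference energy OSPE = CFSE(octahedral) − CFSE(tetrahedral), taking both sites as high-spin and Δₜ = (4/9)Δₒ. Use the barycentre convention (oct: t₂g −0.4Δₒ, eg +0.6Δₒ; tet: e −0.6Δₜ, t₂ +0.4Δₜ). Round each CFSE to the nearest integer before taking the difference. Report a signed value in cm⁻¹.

-4027

In an octahedral site d² (HS) is t₂g² eg⁰, giving CFSE(oct) = -0.8Δₒ = -12080 cm⁻¹.
Tetrahedral e² t₂⁰ gives -1.2Δₜ = -1.2 × (4/9) × 15100 = -8053 cm⁻¹.
Subtracting, OSPE = -12080 − (-8053) = -4027 cm⁻¹.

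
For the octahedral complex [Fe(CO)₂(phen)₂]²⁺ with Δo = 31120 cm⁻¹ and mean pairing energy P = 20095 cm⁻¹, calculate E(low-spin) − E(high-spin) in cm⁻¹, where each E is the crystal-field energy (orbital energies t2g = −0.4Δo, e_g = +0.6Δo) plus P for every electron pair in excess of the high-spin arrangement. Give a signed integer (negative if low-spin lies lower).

-22050

Ligand charges: 2×(+0) from CO and 2×(+0) from phen sum to +0; with overall charge +2, Fe is +2.
Group 8 minus oxidation state +2 gives a d⁶ configuration for Fe²⁺.
High-spin: t2g^4 e_g^2, CFSE = -0.4Δo = -12448 cm⁻¹.
Low-spin t2g^6 e_g^0 gives -2.4Δo = -74688 cm⁻¹, but forming 2 extra pairs costs 2P = 40190 cm⁻¹, so E(LS) = -74688 + 40190 = -34498 cm⁻¹.
The difference is -34498 − (-12448) = -22050 cm⁻¹, so low-spin lies lower.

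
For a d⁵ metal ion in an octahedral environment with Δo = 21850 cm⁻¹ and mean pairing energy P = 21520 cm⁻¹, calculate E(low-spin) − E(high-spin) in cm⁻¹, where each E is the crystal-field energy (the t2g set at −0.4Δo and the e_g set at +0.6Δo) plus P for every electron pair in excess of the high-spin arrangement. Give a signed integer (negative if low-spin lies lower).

-660

High-spin: t2g^3 e_g^2, CFSE = 0.0Δo = 0 cm⁻¹.
Low-spin: t2g^5 e_g^0, orbital CFSE = -2.0Δo = -43700 cm⁻¹; plus 2 excess pairs × P = +43040 cm⁻¹; total -660 cm⁻¹.
E(LS) − E(HS) = -660 − (0) = -660 cm⁻¹.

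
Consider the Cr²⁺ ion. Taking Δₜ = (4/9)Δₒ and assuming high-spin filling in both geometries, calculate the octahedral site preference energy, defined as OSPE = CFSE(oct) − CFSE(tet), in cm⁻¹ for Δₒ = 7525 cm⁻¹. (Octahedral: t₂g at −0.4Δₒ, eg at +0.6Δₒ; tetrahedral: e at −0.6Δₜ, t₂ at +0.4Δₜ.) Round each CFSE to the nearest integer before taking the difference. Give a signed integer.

Cr is in group 6, so Cr²⁺ is d⁴ (6 − 2 = 4).
Octahedral high-spin t₂g³ eg¹: CFSE = -0.6 × 7525 = -4515 cm⁻¹.
In a tetrahedral site the filling is e² t₂²: CFSE(tet) = -0.4Δₜ = -0.4 × (4/9)(7525) = -1338 cm⁻¹.
Subtracting, OSPE = -4515 − (-1338) = -3177 cm⁻¹.

-3177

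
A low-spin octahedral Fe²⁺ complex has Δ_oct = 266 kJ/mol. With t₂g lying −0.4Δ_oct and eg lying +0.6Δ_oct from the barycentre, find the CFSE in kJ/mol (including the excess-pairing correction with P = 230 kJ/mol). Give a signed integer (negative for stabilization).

-178

Fe is in group 8, so Fe²⁺ is d⁶ (8 − 2 = 6).
Configuration: t₂g⁶ eg⁰.
Orbital CFSE = 6(-0.4) + 0(0.6) = -2.4Δ_oct = -2.4 × 266 = -638 kJ/mol.
Relative to high-spin t₂g⁴ eg² (1 paired), the low-spin configuration has 2 additional pairs, contributing +2 × 230 = +460 kJ/mol.
Combining: -638 + 460 = -178 kJ/mol.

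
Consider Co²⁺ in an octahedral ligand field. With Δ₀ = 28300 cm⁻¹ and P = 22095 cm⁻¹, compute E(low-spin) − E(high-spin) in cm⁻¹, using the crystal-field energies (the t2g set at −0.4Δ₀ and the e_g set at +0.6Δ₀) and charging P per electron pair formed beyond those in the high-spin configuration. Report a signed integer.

Co is in group 9, so Co²⁺ is d⁷ (9 − 2 = 7).
High-spin: t2g^5 e_g^2, CFSE = -0.8Δ₀ = -22640 cm⁻¹.
Low-spin: t2g^6 e_g^1, orbital CFSE = -1.8Δ₀ = -50940 cm⁻¹; plus 1 excess pair × P = +22095 cm⁻¹; total -28845 cm⁻¹.
Thus E(LS) − E(HS) = -6205 cm⁻¹.

-6205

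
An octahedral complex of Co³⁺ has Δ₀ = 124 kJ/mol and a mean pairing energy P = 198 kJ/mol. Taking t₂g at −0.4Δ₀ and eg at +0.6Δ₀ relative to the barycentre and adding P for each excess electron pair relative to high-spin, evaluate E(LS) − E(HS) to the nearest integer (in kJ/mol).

Co³⁺: group 9, so d-count = 9 − 3 = 6.
High-spin: t₂g⁴ eg², CFSE = -0.4Δ₀ = -50 kJ/mol.
For low-spin the configuration is t₂g⁶ eg⁰: orbital energy -2.4 × 124 = -298 kJ/mol, and 2 additional pairs relative to high-spin add 396 kJ/mol, giving 98 kJ/mol.
E(LS) − E(HS) = 98 − (-50) = 148 kJ/mol.

148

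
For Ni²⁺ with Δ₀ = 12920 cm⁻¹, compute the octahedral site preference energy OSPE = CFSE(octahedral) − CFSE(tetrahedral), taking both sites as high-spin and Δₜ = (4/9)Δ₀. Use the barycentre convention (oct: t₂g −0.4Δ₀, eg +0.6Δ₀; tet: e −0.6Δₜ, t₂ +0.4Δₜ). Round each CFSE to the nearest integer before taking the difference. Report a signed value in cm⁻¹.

-10910

Ni is in group 10, so Ni²⁺ is d⁸ (10 − 2 = 8).
Octahedral high-spin t₂g⁶ eg²: CFSE = -1.2 × 12920 = -15504 cm⁻¹.
Tetrahedral e⁴ t₂⁴ gives -0.8Δₜ = -0.8 × (4/9) × 12920 = -4594 cm⁻¹.
OSPE = CFSE(oct) − CFSE(tet) = -15504 − (-4594) = -10910 cm⁻¹.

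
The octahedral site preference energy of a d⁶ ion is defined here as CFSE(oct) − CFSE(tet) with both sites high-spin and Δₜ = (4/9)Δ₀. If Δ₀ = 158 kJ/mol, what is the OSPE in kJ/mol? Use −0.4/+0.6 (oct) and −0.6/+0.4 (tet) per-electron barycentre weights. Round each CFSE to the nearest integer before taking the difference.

Octahedral (high-spin): t₂g⁴ eg², CFSE = 4(−0.4) + 2(+0.6) = -0.4Δ₀ = -0.4 × 158 = -63 kJ/mol.
In a tetrahedral site the filling is e³ t₂³: CFSE(tet) = -0.6Δₜ = -0.6 × (4/9)(158) = -42 kJ/mol.
OSPE = CFSE(oct) − CFSE(tet) = -63 − (-42) = -21 kJ/mol.

-21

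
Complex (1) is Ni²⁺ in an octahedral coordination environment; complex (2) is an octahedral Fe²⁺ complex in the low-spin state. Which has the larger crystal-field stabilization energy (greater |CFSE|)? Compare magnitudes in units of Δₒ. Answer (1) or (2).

(2)

(1): Group 10 minus oxidation state +2 gives a d⁸ configuration for Ni²⁺; t₂g⁶ eg², CFSE = -1.2Δₒ.
(2): Group 8 minus oxidation state +2 gives a d⁶ configuration for Fe²⁺; t₂g⁶ eg⁰, CFSE = -2.4Δₒ.
So (2) has the larger |CFSE|.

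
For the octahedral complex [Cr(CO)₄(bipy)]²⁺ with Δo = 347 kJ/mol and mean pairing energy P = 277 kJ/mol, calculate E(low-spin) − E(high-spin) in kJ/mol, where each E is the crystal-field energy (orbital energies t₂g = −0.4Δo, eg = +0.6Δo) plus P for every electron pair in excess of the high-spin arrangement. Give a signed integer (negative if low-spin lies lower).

-70

Ligand charges: 4×(+0) from CO and 1×(+0) from bipy sum to +0; with overall charge +2, Cr is +2.
Group 6 minus oxidation state +2 gives a d⁴ configuration for Cr²⁺.
In the high-spin limit (t₂g³ eg¹) the orbital term is -0.6Δo = -208 kJ/mol, with no excess pairing.
Low-spin: t₂g⁴ eg⁰, orbital CFSE = -1.6Δo = -555 kJ/mol; plus 1 excess pair × P = +277 kJ/mol; total -278 kJ/mol.
The difference is -278 − (-208) = -70 kJ/mol, so low-spin lies lower.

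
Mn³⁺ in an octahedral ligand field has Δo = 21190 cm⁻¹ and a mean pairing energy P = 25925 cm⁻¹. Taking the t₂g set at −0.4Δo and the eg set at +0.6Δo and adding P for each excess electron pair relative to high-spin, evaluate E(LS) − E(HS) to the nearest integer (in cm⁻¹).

4735

Mn sits in group 7; removing 3 electrons leaves Mn³⁺ with 7 − 3 = 4 d electrons.
High-spin: t₂g³ eg¹, CFSE = -0.6Δo = -12714 cm⁻¹.
For low-spin the configuration is t₂g⁴ eg⁰: orbital energy -1.6 × 21190 = -33904 cm⁻¹, and 1 additional pair relative to high-spin adds 25925 cm⁻¹, giving -7979 cm⁻¹.
Thus E(LS) − E(HS) = 4735 cm⁻¹.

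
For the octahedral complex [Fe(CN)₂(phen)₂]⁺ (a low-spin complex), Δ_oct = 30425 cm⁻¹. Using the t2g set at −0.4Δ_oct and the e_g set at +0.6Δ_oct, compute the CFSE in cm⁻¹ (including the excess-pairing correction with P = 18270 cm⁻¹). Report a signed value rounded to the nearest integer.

-24310

Ligand charges: 2×(-1) from CN⁻ and 2×(+0) from phen sum to -2; with overall charge +1, Fe is +3.
Fe is in group 8, so Fe³⁺ is d⁵ (8 − 3 = 5).
Configuration: t2g^5 e_g^0.
Orbital CFSE = 5(-0.4) + 0(0.6) = -2.0Δ_oct = -2.0 × 30425 = -60850 cm⁻¹.
High-spin d⁵ would be t2g^3 e_g^2 with 0 pairs; low-spin has 2, so 2 excess pairs cost +2P = +36540 cm⁻¹.
Combining: -60850 + 36540 = -24310 cm⁻¹.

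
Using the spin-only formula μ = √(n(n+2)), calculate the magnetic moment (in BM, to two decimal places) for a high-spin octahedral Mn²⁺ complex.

Mn sits in group 7; removing 2 electrons leaves Mn²⁺ with 7 − 2 = 5 d electrons.
Configuration: t₂g³ eg² → 5 unpaired electrons.
μ(spin-only) = √[5(5+2)] = √35 ≈ 5.92 BM.

5.92 BM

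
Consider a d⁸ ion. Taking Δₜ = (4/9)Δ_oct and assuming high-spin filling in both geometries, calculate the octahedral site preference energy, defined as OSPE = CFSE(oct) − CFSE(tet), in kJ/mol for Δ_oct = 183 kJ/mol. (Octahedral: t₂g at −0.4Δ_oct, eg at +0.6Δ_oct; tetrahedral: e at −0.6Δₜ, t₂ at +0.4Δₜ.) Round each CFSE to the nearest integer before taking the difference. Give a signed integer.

-155

In an octahedral site d⁸ (HS) is t₂g⁶ eg², giving CFSE(oct) = -1.2Δ_oct = -220 kJ/mol.
Tetrahedral e⁴ t₂⁴ gives -0.8Δₜ = -0.8 × (4/9) × 183 = -65 kJ/mol.
OSPE = -220 − (-65) = -155 kJ/mol.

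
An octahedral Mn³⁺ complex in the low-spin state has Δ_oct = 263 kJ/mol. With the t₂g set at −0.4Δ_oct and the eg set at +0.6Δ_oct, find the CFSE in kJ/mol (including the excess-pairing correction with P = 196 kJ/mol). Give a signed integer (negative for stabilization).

-225

Group 7 minus oxidation state +3 gives a d⁴ configuration for Mn³⁺.
The d⁴ electrons fill as t₂g⁴ eg⁰.
The orbital stabilization is -1.6Δ_oct = -1.6 × 263 = -421 kJ/mol.
High-spin d⁴ would be t₂g³ eg¹ with 0 pairs; low-spin has 1, so 1 excess pair costs +1P = +196 kJ/mol.
Combining: -421 + 196 = -225 kJ/mol.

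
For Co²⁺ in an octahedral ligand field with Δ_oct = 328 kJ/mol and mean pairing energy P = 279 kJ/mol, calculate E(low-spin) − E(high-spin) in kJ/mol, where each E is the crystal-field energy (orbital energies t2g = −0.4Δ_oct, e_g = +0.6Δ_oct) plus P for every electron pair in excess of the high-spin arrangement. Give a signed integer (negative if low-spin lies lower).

-49

Co²⁺: group 9, so d-count = 9 − 2 = 7.
High-spin d⁷ fills as t2g^5 e_g^2 with CFSE 5(−0.4) + 2(+0.6) = -0.8Δ_oct = -262 kJ/mol.
For low-spin the configuration is t2g^6 e_g^1: orbital energy -1.8 × 328 = -590 kJ/mol, and 1 additional pair relative to high-spin adds 279 kJ/mol, giving -311 kJ/mol.
E(LS) − E(HS) = -311 − (-262) = -49 kJ/mol.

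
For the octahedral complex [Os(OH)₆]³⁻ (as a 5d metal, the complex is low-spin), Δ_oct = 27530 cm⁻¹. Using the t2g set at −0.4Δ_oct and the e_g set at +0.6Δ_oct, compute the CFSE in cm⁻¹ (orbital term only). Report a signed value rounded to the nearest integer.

-55060

Each OH⁻ contributes -1; 6 × (-1) = -6. With overall charge -3, Os is in the +3 oxidation state.
Os³⁺: group 8, so d-count = 8 − 3 = 5.
Electron filling gives t2g^5 e_g^0.
The orbital stabilization is -2.0Δ_oct = -2.0 × 27530 = -55060 cm⁻¹.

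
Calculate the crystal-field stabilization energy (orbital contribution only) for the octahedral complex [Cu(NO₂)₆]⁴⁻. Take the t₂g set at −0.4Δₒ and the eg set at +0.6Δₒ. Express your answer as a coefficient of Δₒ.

Each NO₂⁻ contributes -1; 6 × (-1) = -6. With overall charge -4, Cu is in the +2 oxidation state.
Cu is in group 11, so Cu²⁺ is d⁹ (11 − 2 = 9).
Configuration: t₂g⁶ eg³.
CFSE = 6(-0.4Δₒ) + 3(0.6Δₒ) = -2.4Δₒ + 1.8Δₒ = -0.6Δₒ.

-0.6 Δₒ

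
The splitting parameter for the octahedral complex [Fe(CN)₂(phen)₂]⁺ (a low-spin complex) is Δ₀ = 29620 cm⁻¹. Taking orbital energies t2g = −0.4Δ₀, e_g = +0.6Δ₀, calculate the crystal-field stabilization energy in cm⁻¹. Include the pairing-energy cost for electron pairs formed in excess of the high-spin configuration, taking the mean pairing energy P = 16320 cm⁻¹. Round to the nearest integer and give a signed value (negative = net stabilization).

Ligand charges: 2×(-1) from CN⁻ and 2×(+0) from phen sum to -2; with overall charge +1, Fe is +3.
Fe sits in group 8; removing 3 electrons leaves Fe³⁺ with 8 − 3 = 5 d electrons.
The d⁵ electrons fill as t2g^5 e_g^0.
The orbital stabilization is -2.0Δ₀ = -2.0 × 29620 = -59240 cm⁻¹.
High-spin d⁵ would be t2g^3 e_g^2 with 0 pairs; low-spin has 2, so 2 excess pairs cost +2P = +32640 cm⁻¹.
Overall CFSE = -59240 + 32640 = -26600 cm⁻¹.

-26600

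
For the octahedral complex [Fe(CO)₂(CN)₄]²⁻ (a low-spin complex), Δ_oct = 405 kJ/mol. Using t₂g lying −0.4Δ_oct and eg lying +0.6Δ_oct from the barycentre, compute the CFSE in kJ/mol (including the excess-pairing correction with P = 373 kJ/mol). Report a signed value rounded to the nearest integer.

-226

Ligand charges: 2×(+0) from CO and 4×(-1) from CN⁻ sum to -4; with overall charge -2, Fe is +2.
Group 8 minus oxidation state +2 gives a d⁶ configuration for Fe²⁺.
Electron filling gives t₂g⁶ eg⁰.
CFSE(orbital) = 6×(-0.4Δ_oct) + 0×(0.6Δ_oct) = -2.4Δ_oct; with Δ_oct = 405 kJ/mol that is -972 kJ/mol.
Relative to high-spin t₂g⁴ eg² (1 paired), the low-spin configuration has 2 additional pairs, contributing +2 × 373 = +746 kJ/mol.
Combining: -972 + 746 = -226 kJ/mol.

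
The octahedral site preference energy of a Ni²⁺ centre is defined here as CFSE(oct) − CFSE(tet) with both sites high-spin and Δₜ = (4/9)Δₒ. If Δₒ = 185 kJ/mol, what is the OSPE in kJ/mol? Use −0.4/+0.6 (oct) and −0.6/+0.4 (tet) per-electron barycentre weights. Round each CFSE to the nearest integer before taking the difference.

Ni sits in group 10; removing 2 electrons leaves Ni²⁺ with 10 − 2 = 8 d electrons.
In an octahedral site d⁸ (HS) is t2g^6 e_g^2, giving CFSE(oct) = -1.2Δₒ = -222 kJ/mol.
Tetrahedral e^4 t2^4 gives -0.8Δₜ = -0.8 × (4/9) × 185 = -66 kJ/mol.
OSPE = CFSE(oct) − CFSE(tet) = -222 − (-66) = -156 kJ/mol.

-156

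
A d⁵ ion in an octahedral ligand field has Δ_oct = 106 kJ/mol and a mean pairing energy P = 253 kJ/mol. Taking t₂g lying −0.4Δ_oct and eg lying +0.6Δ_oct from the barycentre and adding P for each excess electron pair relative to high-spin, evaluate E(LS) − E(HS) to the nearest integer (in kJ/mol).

294

High-spin d⁵ fills as t₂g³ eg² with CFSE 3(−0.4) + 2(+0.6) = 0.0Δ_oct = 0 kJ/mol.
Low-spin: t₂g⁵ eg⁰, orbital CFSE = -2.0Δ_oct = -212 kJ/mol; plus 2 excess pairs × P = +506 kJ/mol; total 294 kJ/mol.
E(LS) − E(HS) = 294 − (0) = 294 kJ/mol.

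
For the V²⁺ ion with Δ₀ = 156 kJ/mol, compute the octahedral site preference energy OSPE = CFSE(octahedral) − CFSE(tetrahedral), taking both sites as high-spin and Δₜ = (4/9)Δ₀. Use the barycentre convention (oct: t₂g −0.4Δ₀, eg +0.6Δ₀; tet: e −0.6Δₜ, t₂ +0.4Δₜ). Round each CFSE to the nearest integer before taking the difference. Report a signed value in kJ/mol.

-132

V²⁺: group 5, so d-count = 5 − 2 = 3.
In an octahedral site d³ (HS) is t2g^3 e_g^0, giving CFSE(oct) = -1.2Δ₀ = -187 kJ/mol.
Tetrahedral e^2 t2^1 gives -0.8Δₜ = -0.8 × (4/9) × 156 = -55 kJ/mol.
OSPE = CFSE(oct) − CFSE(tet) = -187 − (-55) = -132 kJ/mol.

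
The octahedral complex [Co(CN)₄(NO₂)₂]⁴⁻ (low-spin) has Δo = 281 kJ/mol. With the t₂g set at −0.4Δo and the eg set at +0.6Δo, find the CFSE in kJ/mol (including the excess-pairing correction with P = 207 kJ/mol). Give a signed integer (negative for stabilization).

-299

Ligand charges: 4×(-1) from CN⁻ and 2×(-1) from NO₂⁻ sum to -6; with overall charge -4, Co is +2.
Co²⁺: group 9, so d-count = 9 − 2 = 7.
Configuration: t₂g⁶ eg¹.
CFSE(orbital) = 6×(-0.4Δo) + 1×(0.6Δo) = -1.8Δo; with Δo = 281 kJ/mol that is -506 kJ/mol.
Pairing penalty: 3 pairs vs 2 in the high-spin reference → 1 extra × P = 207 kJ/mol.
Combining: -506 + 207 = -299 kJ/mol.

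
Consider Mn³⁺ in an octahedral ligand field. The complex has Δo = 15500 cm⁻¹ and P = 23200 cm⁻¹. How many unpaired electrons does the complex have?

4

Mn³⁺: group 7, so d-count = 7 − 3 = 4.
Δo < P, so pairing is avoided: the ground state is high-spin.
That gives t₂g³ eg¹.
Unpaired electrons: 4.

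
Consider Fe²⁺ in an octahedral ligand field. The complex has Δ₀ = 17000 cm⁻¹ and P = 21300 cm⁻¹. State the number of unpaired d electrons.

Fe is in group 8, so Fe²⁺ is d⁶ (8 − 2 = 6).
With Δ₀ < P the complex is high-spin.
That gives t₂g⁴ eg².
Unpaired electrons: 4.

4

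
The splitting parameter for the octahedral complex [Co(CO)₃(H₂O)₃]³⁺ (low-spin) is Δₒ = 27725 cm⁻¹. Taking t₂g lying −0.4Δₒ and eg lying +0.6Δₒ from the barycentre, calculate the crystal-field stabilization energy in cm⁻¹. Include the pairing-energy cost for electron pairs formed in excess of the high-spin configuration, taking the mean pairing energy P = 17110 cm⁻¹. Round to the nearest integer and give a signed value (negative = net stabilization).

-32320

Ligand charges: 3×(+0) from CO and 3×(+0) from H₂O sum to +0; with overall charge +3, Co is +3.
Group 9 minus oxidation state +3 gives a d⁶ configuration for Co³⁺.
The d⁶ electrons fill as t₂g⁶ eg⁰.
Orbital CFSE = 6(-0.4) + 0(0.6) = -2.4Δₒ = -2.4 × 27725 = -66540 cm⁻¹.
Relative to high-spin t₂g⁴ eg² (1 paired), the low-spin configuration has 2 additional pairs, contributing +2 × 17110 = +34220 cm⁻¹.
Overall CFSE = -66540 + 34220 = -32320 cm⁻¹.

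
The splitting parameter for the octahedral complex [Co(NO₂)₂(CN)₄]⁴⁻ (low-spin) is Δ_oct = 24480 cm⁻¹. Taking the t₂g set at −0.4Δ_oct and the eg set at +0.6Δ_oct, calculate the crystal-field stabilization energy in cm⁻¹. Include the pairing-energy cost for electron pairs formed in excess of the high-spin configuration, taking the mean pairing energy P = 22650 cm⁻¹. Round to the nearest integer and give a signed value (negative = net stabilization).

-21414

Ligand charges: 2×(-1) from NO₂⁻ and 4×(-1) from CN⁻ sum to -6; with overall charge -4, Co is +2.
Co sits in group 9; removing 2 electrons leaves Co²⁺ with 9 − 2 = 7 d electrons.
The d⁷ electrons fill as t₂g⁶ eg¹.
CFSE(orbital) = 6×(-0.4Δ_oct) + 1×(0.6Δ_oct) = -1.8Δ_oct; with Δ_oct = 24480 cm⁻¹ that is -44064 cm⁻¹.
High-spin d⁷ would be t₂g⁵ eg² with 2 pairs; low-spin has 3, so 1 excess pair costs +1P = +22650 cm⁻¹.
Combining: -44064 + 22650 = -21414 cm⁻¹.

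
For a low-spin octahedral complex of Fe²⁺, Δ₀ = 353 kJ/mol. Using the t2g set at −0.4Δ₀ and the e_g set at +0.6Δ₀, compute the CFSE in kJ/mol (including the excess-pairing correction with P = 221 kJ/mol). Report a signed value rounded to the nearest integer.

-405

Group 8 minus oxidation state +2 gives a d⁶ configuration for Fe²⁺.
Configuration: t2g^6 e_g^0.
CFSE(orbital) = 6×(-0.4Δ₀) + 0×(0.6Δ₀) = -2.4Δ₀; with Δ₀ = 353 kJ/mol that is -847 kJ/mol.
Relative to high-spin t2g^4 e_g^2 (1 paired), the low-spin configuration has 2 additional pairs, contributing +2 × 221 = +442 kJ/mol.
Overall CFSE = -847 + 442 = -405 kJ/mol.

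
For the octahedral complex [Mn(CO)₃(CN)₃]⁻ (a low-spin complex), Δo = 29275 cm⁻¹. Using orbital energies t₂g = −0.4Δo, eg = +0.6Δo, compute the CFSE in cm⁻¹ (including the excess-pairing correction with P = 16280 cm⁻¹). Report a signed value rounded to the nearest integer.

-25990

Ligand charges: 3×(+0) from CO and 3×(-1) from CN⁻ sum to -3; with overall charge -1, Mn is +2.
Mn is in group 7, so Mn²⁺ is d⁵ (7 − 2 = 5).
Configuration: t₂g⁵ eg⁰.
CFSE(orbital) = 5×(-0.4Δo) + 0×(0.6Δo) = -2.0Δo; with Δo = 29275 cm⁻¹ that is -58550 cm⁻¹.
High-spin d⁵ would be t₂g³ eg² with 0 pairs; low-spin has 2, so 2 excess pairs cost +2P = +32560 cm⁻¹.
Combining: -58550 + 32560 = -25990 cm⁻¹.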